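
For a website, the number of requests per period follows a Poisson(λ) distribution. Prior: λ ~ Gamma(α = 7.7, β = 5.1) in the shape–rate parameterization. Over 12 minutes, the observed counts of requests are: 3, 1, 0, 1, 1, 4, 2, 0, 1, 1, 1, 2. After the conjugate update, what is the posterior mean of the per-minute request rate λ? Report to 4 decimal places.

1.4444

With a Gamma(shape α, rate β) prior, the Poisson likelihood is conjugate: the posterior is Gamma(α + ΣXᵢ, β + n).
Sum of counts S = 17 over n = 12 minutes.
Posterior: Gamma(α+S, β+n) = Gamma(7.7+17, 5.1+12) = Gamma(24.7, 17.1).
Posterior mean = α/β = 24.7/17.1 = 1.4444.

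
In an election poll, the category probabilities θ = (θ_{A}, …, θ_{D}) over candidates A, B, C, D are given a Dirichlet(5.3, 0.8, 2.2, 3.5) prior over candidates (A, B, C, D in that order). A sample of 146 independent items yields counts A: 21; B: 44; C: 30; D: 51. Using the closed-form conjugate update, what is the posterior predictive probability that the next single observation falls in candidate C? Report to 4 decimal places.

0.2041

The Dirichlet prior is conjugate to the Multinomial likelihood: each posterior αⱼ = prior αⱼ + observed count nⱼ.
Posterior concentration: (26.3, 44.8, 32.2, 54.5), total = 157.8.
P(next = C | data) = α_{C}/Σα = 0.2041.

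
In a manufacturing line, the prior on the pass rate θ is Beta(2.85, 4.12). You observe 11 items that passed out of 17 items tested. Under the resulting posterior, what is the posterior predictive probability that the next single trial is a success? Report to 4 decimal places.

0.5778

The Beta prior is conjugate to a Binomial/Bernoulli likelihood; the update adds successes to α and failures to β.
Posterior: Beta(α+k, β+n−k) = Beta(2.85+11, 4.12+6) = Beta(13.85, 10.12).
For a single future Bernoulli trial, P(success | data) = α/(α+β) = 0.5778.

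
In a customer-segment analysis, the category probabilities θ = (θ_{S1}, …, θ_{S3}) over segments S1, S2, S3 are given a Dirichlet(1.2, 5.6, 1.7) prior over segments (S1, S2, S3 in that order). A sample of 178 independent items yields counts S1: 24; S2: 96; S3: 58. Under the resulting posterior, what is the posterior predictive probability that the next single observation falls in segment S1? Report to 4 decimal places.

0.1351

The Dirichlet prior is conjugate to the Multinomial likelihood: each posterior αⱼ = prior αⱼ + observed count nⱼ.
Posterior concentration: (25.2, 101.6, 59.7), total = 186.5.
P(next = S1 | data) = α_{S1}/Σα = 0.1351.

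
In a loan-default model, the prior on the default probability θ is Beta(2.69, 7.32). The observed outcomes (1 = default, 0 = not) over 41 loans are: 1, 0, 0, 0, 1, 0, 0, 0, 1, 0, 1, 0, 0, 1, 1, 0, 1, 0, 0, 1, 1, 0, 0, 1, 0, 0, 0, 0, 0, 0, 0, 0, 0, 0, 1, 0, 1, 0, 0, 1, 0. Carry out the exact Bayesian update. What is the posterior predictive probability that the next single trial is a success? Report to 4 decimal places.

The Beta prior is conjugate to a Binomial/Bernoulli likelihood; the update adds successes to α and failures to β.
Posterior: Beta(α+k, β+n−k) = Beta(2.69+13, 7.32+28) = Beta(15.69, 35.32).
For a single future Bernoulli trial, P(success | data) = α/(α+β) = 0.3076.

0.3076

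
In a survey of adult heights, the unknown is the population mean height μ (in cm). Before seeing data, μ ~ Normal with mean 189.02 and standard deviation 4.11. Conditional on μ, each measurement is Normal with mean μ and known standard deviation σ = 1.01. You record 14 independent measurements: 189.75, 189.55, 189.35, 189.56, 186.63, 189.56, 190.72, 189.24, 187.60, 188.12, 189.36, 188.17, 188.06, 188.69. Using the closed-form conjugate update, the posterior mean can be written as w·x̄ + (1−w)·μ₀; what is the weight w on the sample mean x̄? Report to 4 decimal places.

For Normal data with known variance σ², a Normal(μ₀, σ₀²) prior on μ is conjugate. Posterior precision = 1/σ₀² + n/σ²; posterior mean is the precision-weighted average of μ₀ and x̄.
σ₀² = 4.11² = 16.8921, σ² = 1.01² = 1.0201. Prior precision 1/σ₀² = 1/16.8921; data precision n/σ² = 14/1.0201.
w = (n/σ²)/(1/σ₀² + n/σ²) = n·σ₀²/(σ² + n·σ₀²) = 14·16.8921/(1.0201 + 14·16.8921) = 236.4894/237.5095 = 0.9957.

0.9957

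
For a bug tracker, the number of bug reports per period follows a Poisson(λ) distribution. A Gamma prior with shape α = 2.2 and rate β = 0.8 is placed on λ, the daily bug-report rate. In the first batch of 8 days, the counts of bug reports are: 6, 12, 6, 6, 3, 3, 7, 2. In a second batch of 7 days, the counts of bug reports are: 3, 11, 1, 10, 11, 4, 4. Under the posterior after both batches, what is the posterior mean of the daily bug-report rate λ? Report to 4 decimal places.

5.7722

With a Gamma(shape α, rate β) prior, the Poisson likelihood is conjugate: the posterior is Gamma(α + ΣXᵢ, β + n).
Batch 1: sum of counts S = 45 over n = 8 days.
After batch 1: Gamma(α+S, β+n) = Gamma(2.2+45, 0.8+8) = Gamma(47.2, 8.8).
Batch 2: sum of counts S = 44 over n = 7 days.
After batch 2: Gamma(α+S, β+n) = Gamma(47.2+44, 8.8+7) = Gamma(91.2, 15.8).
Posterior mean = α/β = 91.2/15.8 = 5.7722.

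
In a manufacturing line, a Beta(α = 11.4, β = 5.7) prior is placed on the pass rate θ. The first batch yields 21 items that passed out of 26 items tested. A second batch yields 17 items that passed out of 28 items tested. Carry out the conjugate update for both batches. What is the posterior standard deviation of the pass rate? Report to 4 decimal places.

0.0542

The Beta prior is conjugate to a Binomial/Bernoulli likelihood; the update adds successes to α and failures to β.
After batch 1: Beta(11.4+21, 5.7+5) = Beta(32.4, 10.7).
After batch 2: Beta(32.4+17, 10.7+11) = Beta(49.4, 21.7).
Var = αβ/((α+β)²(α+β+1)) = 49.4·21.7/(71.1²·72.1) = 0.00294112; SD = √0.00294112 = 0.0542.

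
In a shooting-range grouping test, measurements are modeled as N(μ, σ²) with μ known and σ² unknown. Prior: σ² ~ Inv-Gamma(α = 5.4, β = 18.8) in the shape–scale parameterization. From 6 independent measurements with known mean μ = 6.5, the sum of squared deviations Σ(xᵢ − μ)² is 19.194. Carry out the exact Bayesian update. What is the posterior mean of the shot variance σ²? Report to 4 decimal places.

3.8374

With known mean μ and an Inverse-Gamma(α, β) prior on σ², the Normal likelihood is conjugate: posterior is Inv-Gamma(α + n/2, β + Σ(xᵢ−μ)²/2).
Posterior: Inv-Gamma(5.4 + 6/2, 18.8 + 19.194/2) = Inv-Gamma(8.40, 28.3970).
E[σ²|data] = β/(α−1) = 28.3970/7.40 = 3.8374.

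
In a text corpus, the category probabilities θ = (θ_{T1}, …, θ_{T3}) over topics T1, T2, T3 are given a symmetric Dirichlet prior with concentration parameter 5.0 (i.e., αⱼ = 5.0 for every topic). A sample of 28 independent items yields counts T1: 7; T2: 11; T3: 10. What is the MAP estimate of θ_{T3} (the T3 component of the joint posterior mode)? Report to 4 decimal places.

The Dirichlet prior is conjugate to the Multinomial likelihood: each posterior αⱼ = prior αⱼ + observed count nⱼ.
Posterior concentration: (12.0, 16.0, 15.0), total = 43.0.
Joint mode component: (α_{T3}−1)/(Σα−K) = 14.0/40.0 = 0.3500.

0.3500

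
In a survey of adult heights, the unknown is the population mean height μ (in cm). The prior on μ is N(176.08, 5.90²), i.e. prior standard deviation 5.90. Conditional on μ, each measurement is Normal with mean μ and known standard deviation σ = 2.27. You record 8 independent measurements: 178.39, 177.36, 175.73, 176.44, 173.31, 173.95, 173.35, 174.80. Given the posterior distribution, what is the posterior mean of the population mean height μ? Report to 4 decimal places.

175.4283

For Normal data with known variance σ², a Normal(μ₀, σ₀²) prior on μ is conjugate. Posterior precision = 1/σ₀² + n/σ²; posterior mean is the precision-weighted average of μ₀ and x̄.
Σxᵢ = 178.39 + 177.36 + 175.73 + 176.44 + 173.31 + 173.95 + 173.35 + 174.80 = 1403.33, so n·x̄ = 1403.33.
σ₀² = 5.90² = 34.81, σ² = 2.27² = 5.1529; σ² + n·σ₀² = 5.1529 + 8·34.81 = 283.6329.
Posterior mean = (μ₀/σ₀² + n·x̄/σ²)/(1/σ₀² + n/σ²) = (σ²·μ₀ + σ₀²·n·x̄)/(σ² + n·σ₀²) = (5.1529·176.08 + 34.81·1403.33)/283.6329 = 49757.239932/283.6329 = 175.4283.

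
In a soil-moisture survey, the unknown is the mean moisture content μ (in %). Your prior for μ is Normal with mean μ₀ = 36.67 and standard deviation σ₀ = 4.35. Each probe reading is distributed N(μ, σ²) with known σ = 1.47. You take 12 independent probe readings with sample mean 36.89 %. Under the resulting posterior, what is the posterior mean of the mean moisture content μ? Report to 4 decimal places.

36.8879

For Normal data with known variance σ², a Normal(μ₀, σ₀²) prior on μ is conjugate. Posterior precision = 1/σ₀² + n/σ²; posterior mean is the precision-weighted average of μ₀ and x̄.
n·x̄ = 12·36.89 = 442.68.
σ₀² = 4.35² = 18.9225, σ² = 1.47² = 2.1609; σ² + n·σ₀² = 2.1609 + 12·18.9225 = 229.2309.
Posterior mean = (μ₀/σ₀² + n·x̄/σ²)/(1/σ₀² + n/σ²) = (σ²·μ₀ + σ₀²·n·x̄)/(σ² + n·σ₀²) = (2.1609·36.67 + 18.9225·442.68)/229.2309 = 8455.852503/229.2309 = 36.8879.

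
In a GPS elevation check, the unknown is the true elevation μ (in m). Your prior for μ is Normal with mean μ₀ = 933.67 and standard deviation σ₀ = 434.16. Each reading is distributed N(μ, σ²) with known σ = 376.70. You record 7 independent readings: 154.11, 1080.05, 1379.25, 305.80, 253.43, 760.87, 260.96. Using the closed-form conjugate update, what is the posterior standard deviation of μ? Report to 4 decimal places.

135.2900

For Normal data with known variance σ², a Normal(μ₀, σ₀²) prior on μ is conjugate. Posterior precision = 1/σ₀² + n/σ²; posterior mean is the precision-weighted average of μ₀ and x̄.
σ₀² = 434.16² = 188494.9056, σ² = 376.70² = 141902.89; σ² + n·σ₀² = 141902.89 + 7·188494.9056 = 1461367.2292.
Posterior precision = 1/σ₀² + n/σ² = 1/188494.9056 + 7/141902.89 = (σ² + n·σ₀²)/(σ₀²σ²) = 1461367.2292/(188494.9056·141902.89); posterior variance σₙ² = σ₀²σ²/(σ² + n·σ₀²) = 188494.9056·141902.89/1461367.2292 = 18303.388307.
Posterior SD = √σₙ² = √(188494.9056·141902.89/1461367.2292) = 135.2900.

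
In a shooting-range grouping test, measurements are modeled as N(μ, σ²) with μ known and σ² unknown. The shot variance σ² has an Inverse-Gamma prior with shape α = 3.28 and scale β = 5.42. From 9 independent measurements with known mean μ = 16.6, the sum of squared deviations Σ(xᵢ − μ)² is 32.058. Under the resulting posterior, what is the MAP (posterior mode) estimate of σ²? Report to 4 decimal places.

With known mean μ and an Inverse-Gamma(α, β) prior on σ², the Normal likelihood is conjugate: posterior is Inv-Gamma(α + n/2, β + Σ(xᵢ−μ)²/2).
Posterior: Inv-Gamma(3.28 + 9/2, 5.42 + 32.058/2) = Inv-Gamma(7.78, 21.4490).
Mode = β/(α+1) = 21.4490/8.78 = 2.4429.

2.4429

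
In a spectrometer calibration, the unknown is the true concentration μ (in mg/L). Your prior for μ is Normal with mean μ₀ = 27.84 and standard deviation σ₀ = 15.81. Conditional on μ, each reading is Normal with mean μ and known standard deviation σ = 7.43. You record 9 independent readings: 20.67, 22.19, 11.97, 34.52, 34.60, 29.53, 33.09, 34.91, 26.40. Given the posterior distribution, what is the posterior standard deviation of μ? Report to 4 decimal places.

For Normal data with known variance σ², a Normal(μ₀, σ₀²) prior on μ is conjugate. Posterior precision = 1/σ₀² + n/σ²; posterior mean is the precision-weighted average of μ₀ and x̄.
σ₀² = 15.81² = 249.9561, σ² = 7.43² = 55.2049; σ² + n·σ₀² = 55.2049 + 9·249.9561 = 2304.8098.
Posterior precision = 1/σ₀² + n/σ² = 1/249.9561 + 9/55.2049 = (σ² + n·σ₀²)/(σ₀²σ²) = 2304.8098/(249.9561·55.2049); posterior variance σₙ² = σ₀²σ²/(σ² + n·σ₀²) = 249.9561·55.2049/2304.8098 = 5.986959.
Posterior SD = √σₙ² = √(249.9561·55.2049/2304.8098) = 2.4468.

2.4468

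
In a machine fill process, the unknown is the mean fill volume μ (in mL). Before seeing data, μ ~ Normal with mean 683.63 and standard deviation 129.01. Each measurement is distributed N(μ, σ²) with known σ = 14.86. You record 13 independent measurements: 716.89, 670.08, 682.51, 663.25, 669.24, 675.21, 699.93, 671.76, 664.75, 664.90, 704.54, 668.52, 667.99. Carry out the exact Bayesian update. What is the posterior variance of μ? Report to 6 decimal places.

For Normal data with known variance σ², a Normal(μ₀, σ₀²) prior on μ is conjugate. Posterior precision = 1/σ₀² + n/σ²; posterior mean is the precision-weighted average of μ₀ and x̄.
σ₀² = 129.01² = 16643.5801, σ² = 14.86² = 220.8196; σ² + n·σ₀² = 220.8196 + 13·16643.5801 = 216587.3609.
Posterior precision = 1/σ₀² + n/σ² = 1/16643.5801 + 13/220.8196 = (σ² + n·σ₀²)/(σ₀²σ²) = 216587.3609/(16643.5801·220.8196); posterior variance σₙ² = σ₀²σ²/(σ² + n·σ₀²) = 16643.5801·220.8196/216587.3609 = 16.968805.

16.968805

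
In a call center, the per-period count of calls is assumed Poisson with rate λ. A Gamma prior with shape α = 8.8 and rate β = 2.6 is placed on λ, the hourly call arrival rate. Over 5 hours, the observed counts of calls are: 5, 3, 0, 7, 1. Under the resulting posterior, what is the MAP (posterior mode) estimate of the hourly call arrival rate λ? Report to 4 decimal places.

3.1316

With a Gamma(shape α, rate β) prior, the Poisson likelihood is conjugate: the posterior is Gamma(α + ΣXᵢ, β + n).
Sum of counts S = 16 over n = 5 hours.
Posterior: Gamma(α+S, β+n) = Gamma(8.8+16, 2.6+5) = Gamma(24.8, 7.6).
Mode of Gamma(α,β) for α≥1 is (α−1)/β = 23.8/7.6 = 3.1316.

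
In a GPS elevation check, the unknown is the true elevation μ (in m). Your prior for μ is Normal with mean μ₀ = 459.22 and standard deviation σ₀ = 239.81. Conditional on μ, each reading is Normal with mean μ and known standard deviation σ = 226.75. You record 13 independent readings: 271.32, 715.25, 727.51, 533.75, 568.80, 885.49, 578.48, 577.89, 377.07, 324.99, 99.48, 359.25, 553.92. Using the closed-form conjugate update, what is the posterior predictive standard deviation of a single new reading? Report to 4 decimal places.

For Normal data with known variance σ², a Normal(μ₀, σ₀²) prior on μ is conjugate. Posterior precision = 1/σ₀² + n/σ²; posterior mean is the precision-weighted average of μ₀ and x̄.
σ₀² = 239.81² = 57508.8361, σ² = 226.75² = 51415.5625; σ² + n·σ₀² = 51415.5625 + 13·57508.8361 = 799030.4318.
Posterior precision = 1/σ₀² + n/σ² = 1/57508.8361 + 13/51415.5625 = (σ² + n·σ₀²)/(σ₀²σ²) = 799030.4318/(57508.8361·51415.5625); posterior variance σₙ² = σ₀²σ²/(σ² + n·σ₀²) = 57508.8361·51415.5625/799030.4318 = 3700.546361.
Predictive variance for one new observation = σₙ² + σ² = 57508.8361·51415.5625/799030.4318 + 51415.5625 = σ²·(σ₀² + 799030.4318)/799030.4318 = 51415.5625·856539.2679/799030.4318 = 55116.108861; SD = √(51415.5625·856539.2679/799030.4318) = 234.7682.

234.7682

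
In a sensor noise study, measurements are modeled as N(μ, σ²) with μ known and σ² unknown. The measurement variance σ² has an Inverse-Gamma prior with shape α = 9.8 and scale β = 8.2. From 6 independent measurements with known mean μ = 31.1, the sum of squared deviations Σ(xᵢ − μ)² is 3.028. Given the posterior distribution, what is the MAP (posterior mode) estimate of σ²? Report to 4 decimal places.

0.7039

With known mean μ and an Inverse-Gamma(α, β) prior on σ², the Normal likelihood is conjugate: posterior is Inv-Gamma(α + n/2, β + Σ(xᵢ−μ)²/2).
Posterior: Inv-Gamma(9.8 + 6/2, 8.2 + 3.028/2) = Inv-Gamma(12.80, 9.7140).
Mode = β/(α+1) = 9.7140/13.80 = 0.7039.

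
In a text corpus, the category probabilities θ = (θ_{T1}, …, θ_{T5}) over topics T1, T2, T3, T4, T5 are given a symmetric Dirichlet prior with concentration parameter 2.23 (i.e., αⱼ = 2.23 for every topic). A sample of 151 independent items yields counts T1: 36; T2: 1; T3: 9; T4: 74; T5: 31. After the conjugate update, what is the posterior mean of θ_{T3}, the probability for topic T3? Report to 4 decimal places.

The Dirichlet prior is conjugate to the Multinomial likelihood: each posterior αⱼ = prior αⱼ + observed count nⱼ.
Posterior concentration: (38.23, 3.23, 11.23, 76.23, 33.23), total = 162.15.
E[θ_{T3}|data] = α_{T3}/Σα = 11.23/162.15 = 0.0693.

0.0693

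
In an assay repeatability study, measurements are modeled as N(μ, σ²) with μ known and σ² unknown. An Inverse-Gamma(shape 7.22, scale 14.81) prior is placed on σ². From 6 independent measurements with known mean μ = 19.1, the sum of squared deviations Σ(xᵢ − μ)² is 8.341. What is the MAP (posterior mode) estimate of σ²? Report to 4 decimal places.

1.6917

With known mean μ and an Inverse-Gamma(α, β) prior on σ², the Normal likelihood is conjugate: posterior is Inv-Gamma(α + n/2, β + Σ(xᵢ−μ)²/2).
Posterior: Inv-Gamma(7.22 + 6/2, 14.81 + 8.341/2) = Inv-Gamma(10.22, 18.9805).
Mode = β/(α+1) = 18.9805/11.22 = 1.6917.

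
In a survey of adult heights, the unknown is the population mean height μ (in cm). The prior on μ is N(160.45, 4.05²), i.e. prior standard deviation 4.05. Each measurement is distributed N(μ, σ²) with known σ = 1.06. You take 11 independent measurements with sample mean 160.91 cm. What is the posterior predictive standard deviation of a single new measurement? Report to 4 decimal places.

1.1068

For Normal data with known variance σ², a Normal(μ₀, σ₀²) prior on μ is conjugate. Posterior precision = 1/σ₀² + n/σ²; posterior mean is the precision-weighted average of μ₀ and x̄.
σ₀² = 4.05² = 16.4025, σ² = 1.06² = 1.1236; σ² + n·σ₀² = 1.1236 + 11·16.4025 = 181.5511.
Posterior precision = 1/σ₀² + n/σ² = 1/16.4025 + 11/1.1236 = (σ² + n·σ₀²)/(σ₀²σ²) = 181.5511/(16.4025·1.1236); posterior variance σₙ² = σ₀²σ²/(σ² + n·σ₀²) = 16.4025·1.1236/181.5511 = 0.101513.
Predictive variance for one new observation = σₙ² + σ² = 16.4025·1.1236/181.5511 + 1.1236 = σ²·(σ₀² + 181.5511)/181.5511 = 1.1236·197.9536/181.5511 = 1.225113; SD = √(1.1236·197.9536/181.5511) = 1.1068.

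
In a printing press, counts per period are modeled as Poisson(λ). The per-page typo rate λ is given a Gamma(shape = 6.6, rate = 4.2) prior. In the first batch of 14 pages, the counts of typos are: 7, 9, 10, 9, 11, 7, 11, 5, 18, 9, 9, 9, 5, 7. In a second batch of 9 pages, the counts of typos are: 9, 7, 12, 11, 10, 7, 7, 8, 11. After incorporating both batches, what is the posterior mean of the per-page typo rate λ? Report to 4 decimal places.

7.8897

With a Gamma(shape α, rate β) prior, the Poisson likelihood is conjugate: the posterior is Gamma(α + ΣXᵢ, β + n).
Batch 1: sum of counts S = 126 over n = 14 pages.
After batch 1: Gamma(α+S, β+n) = Gamma(6.6+126, 4.2+14) = Gamma(132.6, 18.2).
Batch 2: sum of counts S = 82 over n = 9 pages.
After batch 2: Gamma(α+S, β+n) = Gamma(132.6+82, 18.2+9) = Gamma(214.6, 27.2).
Posterior mean = α/β = 214.6/27.2 = 7.8897.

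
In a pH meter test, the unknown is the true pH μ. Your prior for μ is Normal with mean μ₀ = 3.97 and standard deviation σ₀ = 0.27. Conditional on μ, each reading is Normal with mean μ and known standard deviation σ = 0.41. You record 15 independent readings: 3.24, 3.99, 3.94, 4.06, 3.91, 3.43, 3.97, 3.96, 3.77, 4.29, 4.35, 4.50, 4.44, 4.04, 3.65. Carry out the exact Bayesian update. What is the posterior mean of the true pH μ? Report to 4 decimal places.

3.9694

For Normal data with known variance σ², a Normal(μ₀, σ₀²) prior on μ is conjugate. Posterior precision = 1/σ₀² + n/σ²; posterior mean is the precision-weighted average of μ₀ and x̄.
Σxᵢ = 3.24 + 3.99 + 3.94 + 4.06 + 3.91 + 3.43 + 3.97 + 3.96 + 3.77 + 4.29 + 4.35 + 4.50 + 4.44 + 4.04 + 3.65 = 59.54, so n·x̄ = 59.54.
σ₀² = 0.27² = 0.0729, σ² = 0.41² = 0.1681; σ² + n·σ₀² = 0.1681 + 15·0.0729 = 1.2616.
Posterior mean = (μ₀/σ₀² + n·x̄/σ²)/(1/σ₀² + n/σ²) = (σ²·μ₀ + σ₀²·n·x̄)/(σ² + n·σ₀²) = (0.1681·3.97 + 0.0729·59.54)/1.2616 = 5.007823/1.2616 = 3.9694.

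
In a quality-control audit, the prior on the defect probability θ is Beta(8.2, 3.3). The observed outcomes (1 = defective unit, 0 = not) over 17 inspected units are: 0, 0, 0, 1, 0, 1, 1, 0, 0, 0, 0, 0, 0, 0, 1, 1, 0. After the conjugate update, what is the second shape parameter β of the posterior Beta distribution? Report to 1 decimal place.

15.3

The Beta prior is conjugate to a Binomial/Bernoulli likelihood; the update adds successes to α and failures to β.
Posterior: Beta(α+k, β+n−k) = Beta(8.2+5, 3.3+12) = Beta(13.2, 15.3).
Posterior β = 15.3.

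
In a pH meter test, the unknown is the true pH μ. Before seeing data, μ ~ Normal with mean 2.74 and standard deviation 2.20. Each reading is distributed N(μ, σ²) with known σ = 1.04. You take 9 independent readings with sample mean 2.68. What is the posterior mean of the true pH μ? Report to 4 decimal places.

For Normal data with known variance σ², a Normal(μ₀, σ₀²) prior on μ is conjugate. Posterior precision = 1/σ₀² + n/σ²; posterior mean is the precision-weighted average of μ₀ and x̄.
n·x̄ = 9·2.68 = 24.12.
σ₀² = 2.20² = 4.84, σ² = 1.04² = 1.0816; σ² + n·σ₀² = 1.0816 + 9·4.84 = 44.6416.
Posterior mean = (μ₀/σ₀² + n·x̄/σ²)/(1/σ₀² + n/σ²) = (σ²·μ₀ + σ₀²·n·x̄)/(σ² + n·σ₀²) = (1.0816·2.74 + 4.84·24.12)/44.6416 = 119.704384/44.6416 = 2.6815.

2.6815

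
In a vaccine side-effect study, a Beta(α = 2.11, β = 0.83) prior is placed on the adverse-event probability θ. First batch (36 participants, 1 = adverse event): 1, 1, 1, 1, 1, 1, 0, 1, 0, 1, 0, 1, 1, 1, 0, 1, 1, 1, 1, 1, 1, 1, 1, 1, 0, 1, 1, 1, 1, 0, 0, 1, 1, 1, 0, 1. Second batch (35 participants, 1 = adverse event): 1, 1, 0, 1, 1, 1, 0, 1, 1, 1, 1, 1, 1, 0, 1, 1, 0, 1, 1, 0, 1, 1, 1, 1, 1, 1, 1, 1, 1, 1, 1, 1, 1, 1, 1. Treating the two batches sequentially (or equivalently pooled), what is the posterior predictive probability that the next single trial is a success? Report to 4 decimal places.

0.8130

The Beta prior is conjugate to a Binomial/Bernoulli likelihood; the update adds successes to α and failures to β.
After batch 1: Beta(2.11+28, 0.83+8) = Beta(30.11, 8.83).
After batch 2: Beta(30.11+30, 8.83+5) = Beta(60.11, 13.83).
For a single future Bernoulli trial, P(success | data) = α/(α+β) = 0.8130.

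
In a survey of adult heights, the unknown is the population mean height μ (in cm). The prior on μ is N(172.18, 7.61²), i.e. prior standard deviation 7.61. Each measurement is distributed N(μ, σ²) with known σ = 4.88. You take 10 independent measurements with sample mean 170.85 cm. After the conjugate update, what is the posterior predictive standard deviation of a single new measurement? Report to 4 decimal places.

For Normal data with known variance σ², a Normal(μ₀, σ₀²) prior on μ is conjugate. Posterior precision = 1/σ₀² + n/σ²; posterior mean is the precision-weighted average of μ₀ and x̄.
σ₀² = 7.61² = 57.9121, σ² = 4.88² = 23.8144; σ² + n·σ₀² = 23.8144 + 10·57.9121 = 602.9354.
Posterior precision = 1/σ₀² + n/σ² = 1/57.9121 + 10/23.8144 = (σ² + n·σ₀²)/(σ₀²σ²) = 602.9354/(57.9121·23.8144); posterior variance σₙ² = σ₀²σ²/(σ² + n·σ₀²) = 57.9121·23.8144/602.9354 = 2.287379.
Predictive variance for one new observation = σₙ² + σ² = 57.9121·23.8144/602.9354 + 23.8144 = σ²·(σ₀² + 602.9354)/602.9354 = 23.8144·660.8475/602.9354 = 26.101779; SD = √(23.8144·660.8475/602.9354) = 5.1090.

5.1090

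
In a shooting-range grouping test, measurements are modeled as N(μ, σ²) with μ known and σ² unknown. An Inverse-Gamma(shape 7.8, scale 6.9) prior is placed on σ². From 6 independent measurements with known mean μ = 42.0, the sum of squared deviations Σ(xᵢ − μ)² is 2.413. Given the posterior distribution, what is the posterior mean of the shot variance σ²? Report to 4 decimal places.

With known mean μ and an Inverse-Gamma(α, β) prior on σ², the Normal likelihood is conjugate: posterior is Inv-Gamma(α + n/2, β + Σ(xᵢ−μ)²/2).
Posterior: Inv-Gamma(7.8 + 6/2, 6.9 + 2.413/2) = Inv-Gamma(10.80, 8.1065).
E[σ²|data] = β/(α−1) = 8.1065/9.80 = 0.8272.

0.8272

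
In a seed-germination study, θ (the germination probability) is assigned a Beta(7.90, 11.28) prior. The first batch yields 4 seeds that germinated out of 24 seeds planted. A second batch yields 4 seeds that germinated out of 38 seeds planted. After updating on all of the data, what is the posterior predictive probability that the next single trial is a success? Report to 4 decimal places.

The Beta prior is conjugate to a Binomial/Bernoulli likelihood; the update adds successes to α and failures to β.
After batch 1: Beta(7.90+4, 11.28+20) = Beta(11.90, 31.28).
After batch 2: Beta(11.90+4, 31.28+34) = Beta(15.90, 65.28).
For a single future Bernoulli trial, P(success | data) = α/(α+β) = 0.1959.

0.1959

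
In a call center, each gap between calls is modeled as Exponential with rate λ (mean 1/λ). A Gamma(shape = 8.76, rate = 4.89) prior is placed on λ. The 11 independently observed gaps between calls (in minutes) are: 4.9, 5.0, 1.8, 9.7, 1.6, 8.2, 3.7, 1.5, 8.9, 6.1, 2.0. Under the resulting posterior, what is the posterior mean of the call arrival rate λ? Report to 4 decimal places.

0.3390

With a Gamma(shape α, rate β) prior on the exponential rate λ, the posterior after n observations with total T = Σxᵢ is Gamma(α+n, β+T).
Sum of observations T = 53.4 minutes; n = 11.
Posterior: Gamma(8.76+11, 4.89+53.4) = Gamma(19.76, 58.29).
Posterior mean of λ = α/β = 19.76/58.29 = 0.3390.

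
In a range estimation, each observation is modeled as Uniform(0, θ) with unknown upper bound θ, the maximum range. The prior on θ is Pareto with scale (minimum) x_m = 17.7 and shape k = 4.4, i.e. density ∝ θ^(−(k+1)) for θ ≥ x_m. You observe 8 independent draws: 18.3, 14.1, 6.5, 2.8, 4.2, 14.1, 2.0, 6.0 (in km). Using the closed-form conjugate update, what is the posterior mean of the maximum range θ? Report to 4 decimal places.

19.9053

A Pareto(scale x_m, shape k) prior on the upper bound θ of Uniform(0, θ) is conjugate: posterior is Pareto(max(x_m, max xᵢ), k + n).
Sample maximum = 18.3; prior scale x_m = 17.7 → posterior scale = max = 18.3.
Posterior shape = 4.4 + 8 = 12.4.
E[θ|data] = k·x_m/(k−1) = 12.4·18.3/11.4 = 19.9053.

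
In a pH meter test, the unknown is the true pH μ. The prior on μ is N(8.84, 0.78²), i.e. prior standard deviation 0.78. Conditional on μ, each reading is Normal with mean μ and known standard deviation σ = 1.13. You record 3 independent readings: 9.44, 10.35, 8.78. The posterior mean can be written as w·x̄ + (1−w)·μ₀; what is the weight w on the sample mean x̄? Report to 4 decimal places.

For Normal data with known variance σ², a Normal(μ₀, σ₀²) prior on μ is conjugate. Posterior precision = 1/σ₀² + n/σ²; posterior mean is the precision-weighted average of μ₀ and x̄.
σ₀² = 0.78² = 0.6084, σ² = 1.13² = 1.2769. Prior precision 1/σ₀² = 1/0.6084; data precision n/σ² = 3/1.2769.
w = (n/σ²)/(1/σ₀² + n/σ²) = n·σ₀²/(σ² + n·σ₀²) = 3·0.6084/(1.2769 + 3·0.6084) = 1.8252/3.1021 = 0.5884.

0.5884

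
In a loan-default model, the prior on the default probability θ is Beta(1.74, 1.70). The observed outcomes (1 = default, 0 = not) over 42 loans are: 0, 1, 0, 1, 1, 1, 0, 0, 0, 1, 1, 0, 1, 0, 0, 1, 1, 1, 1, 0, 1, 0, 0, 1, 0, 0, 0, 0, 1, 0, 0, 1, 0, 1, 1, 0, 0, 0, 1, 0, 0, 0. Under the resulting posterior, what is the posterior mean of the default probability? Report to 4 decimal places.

0.4344

The Beta prior is conjugate to a Binomial/Bernoulli likelihood; the update adds successes to α and failures to β.
Posterior: Beta(α+k, β+n−k) = Beta(1.74+18, 1.70+24) = Beta(19.74, 25.70).
Posterior mean = α/(α+β) = 19.74/45.44 = 0.4344.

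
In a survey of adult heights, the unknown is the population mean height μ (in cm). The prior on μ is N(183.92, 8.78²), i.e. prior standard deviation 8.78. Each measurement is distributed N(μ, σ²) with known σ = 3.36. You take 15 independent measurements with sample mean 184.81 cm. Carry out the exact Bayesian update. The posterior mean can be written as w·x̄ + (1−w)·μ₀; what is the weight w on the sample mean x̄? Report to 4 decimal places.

0.9903

For Normal data with known variance σ², a Normal(μ₀, σ₀²) prior on μ is conjugate. Posterior precision = 1/σ₀² + n/σ²; posterior mean is the precision-weighted average of μ₀ and x̄.
σ₀² = 8.78² = 77.0884, σ² = 3.36² = 11.2896. Prior precision 1/σ₀² = 1/77.0884; data precision n/σ² = 15/11.2896.
w = (n/σ²)/(1/σ₀² + n/σ²) = n·σ₀²/(σ² + n·σ₀²) = 15·77.0884/(11.2896 + 15·77.0884) = 1156.326/1167.6156 = 0.9903.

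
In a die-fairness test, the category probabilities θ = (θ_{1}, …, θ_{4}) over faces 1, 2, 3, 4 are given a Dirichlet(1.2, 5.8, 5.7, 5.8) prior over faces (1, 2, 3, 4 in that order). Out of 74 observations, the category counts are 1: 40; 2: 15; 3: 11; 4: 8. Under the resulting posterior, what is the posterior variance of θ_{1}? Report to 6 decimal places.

0.002642

The Dirichlet prior is conjugate to the Multinomial likelihood: each posterior αⱼ = prior αⱼ + observed count nⱼ.
Posterior concentration: (41.2, 20.8, 16.7, 13.8), total = 92.5.
Var[θ_j] = α_j(Σα−α_j)/((Σα)²(Σα+1)) = 41.2·51.3/(92.5²·93.5) = 0.002642.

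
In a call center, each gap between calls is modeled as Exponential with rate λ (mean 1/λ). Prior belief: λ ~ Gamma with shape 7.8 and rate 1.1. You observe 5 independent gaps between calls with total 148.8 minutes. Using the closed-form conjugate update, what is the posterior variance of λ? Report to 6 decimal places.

0.000570

With a Gamma(shape α, rate β) prior on the exponential rate λ, the posterior after n observations with total T = Σxᵢ is Gamma(α+n, β+T).
Posterior: Gamma(7.8+5, 1.1+148.8) = Gamma(12.8, 149.9).
Var = α/β² = 0.000570.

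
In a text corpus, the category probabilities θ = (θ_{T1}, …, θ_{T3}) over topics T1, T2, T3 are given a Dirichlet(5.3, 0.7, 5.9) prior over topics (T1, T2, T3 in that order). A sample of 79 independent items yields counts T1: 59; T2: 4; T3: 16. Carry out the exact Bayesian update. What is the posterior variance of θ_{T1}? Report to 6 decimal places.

The Dirichlet prior is conjugate to the Multinomial likelihood: each posterior αⱼ = prior αⱼ + observed count nⱼ.
Posterior concentration: (64.3, 4.7, 21.9), total = 90.9.
Var[θ_j] = α_j(Σα−α_j)/((Σα)²(Σα+1)) = 64.3·26.6/(90.9²·91.9) = 0.002252.

0.002252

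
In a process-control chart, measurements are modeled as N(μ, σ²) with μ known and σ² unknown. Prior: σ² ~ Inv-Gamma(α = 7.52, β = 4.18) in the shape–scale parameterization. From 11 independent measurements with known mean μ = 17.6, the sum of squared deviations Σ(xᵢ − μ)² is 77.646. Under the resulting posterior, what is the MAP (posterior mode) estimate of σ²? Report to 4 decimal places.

3.0673

With known mean μ and an Inverse-Gamma(α, β) prior on σ², the Normal likelihood is conjugate: posterior is Inv-Gamma(α + n/2, β + Σ(xᵢ−μ)²/2).
Posterior: Inv-Gamma(7.52 + 11/2, 4.18 + 77.646/2) = Inv-Gamma(13.02, 43.0030).
Mode = β/(α+1) = 43.0030/14.02 = 3.0673.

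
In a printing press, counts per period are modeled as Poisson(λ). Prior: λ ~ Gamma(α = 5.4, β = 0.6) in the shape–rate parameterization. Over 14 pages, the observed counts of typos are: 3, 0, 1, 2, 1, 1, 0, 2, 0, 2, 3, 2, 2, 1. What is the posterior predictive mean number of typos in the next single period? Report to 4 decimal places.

With a Gamma(shape α, rate β) prior, the Poisson likelihood is conjugate: the posterior is Gamma(α + ΣXᵢ, β + n).
Sum of counts S = 20 over n = 14 pages.
Posterior: Gamma(α+S, β+n) = Gamma(5.4+20, 0.6+14) = Gamma(25.4, 14.6).
The predictive distribution for one future period is NegBinom with mean α/β = 1.7397.

1.7397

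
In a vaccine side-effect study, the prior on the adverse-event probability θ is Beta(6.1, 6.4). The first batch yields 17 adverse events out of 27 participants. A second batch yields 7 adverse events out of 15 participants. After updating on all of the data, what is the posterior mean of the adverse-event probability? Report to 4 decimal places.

0.5523

The Beta prior is conjugate to a Binomial/Bernoulli likelihood; the update adds successes to α and failures to β.
After batch 1: Beta(6.1+17, 6.4+10) = Beta(23.1, 16.4).
After batch 2: Beta(23.1+7, 16.4+8) = Beta(30.1, 24.4).
Posterior mean = α/(α+β) = 30.1/54.5 = 0.5523.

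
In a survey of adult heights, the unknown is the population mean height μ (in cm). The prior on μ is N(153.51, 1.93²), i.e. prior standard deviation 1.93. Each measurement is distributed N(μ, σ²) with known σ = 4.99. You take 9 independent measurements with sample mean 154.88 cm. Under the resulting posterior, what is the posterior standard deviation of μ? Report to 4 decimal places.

1.2600

For Normal data with known variance σ², a Normal(μ₀, σ₀²) prior on μ is conjugate. Posterior precision = 1/σ₀² + n/σ²; posterior mean is the precision-weighted average of μ₀ and x̄.
σ₀² = 1.93² = 3.7249, σ² = 4.99² = 24.9001; σ² + n·σ₀² = 24.9001 + 9·3.7249 = 58.4242.
Posterior precision = 1/σ₀² + n/σ² = 1/3.7249 + 9/24.9001 = (σ² + n·σ₀²)/(σ₀²σ²) = 58.4242/(3.7249·24.9001); posterior variance σₙ² = σ₀²σ²/(σ² + n·σ₀²) = 3.7249·24.9001/58.4242 = 1.587534.
Posterior SD = √σₙ² = √(3.7249·24.9001/58.4242) = 1.2600.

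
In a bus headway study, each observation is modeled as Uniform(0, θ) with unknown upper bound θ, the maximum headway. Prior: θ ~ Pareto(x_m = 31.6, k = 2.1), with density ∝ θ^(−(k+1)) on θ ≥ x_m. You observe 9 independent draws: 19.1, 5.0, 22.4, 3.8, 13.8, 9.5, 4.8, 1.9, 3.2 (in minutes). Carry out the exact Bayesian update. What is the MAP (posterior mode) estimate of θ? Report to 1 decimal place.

31.6

A Pareto(scale x_m, shape k) prior on the upper bound θ of Uniform(0, θ) is conjugate: posterior is Pareto(max(x_m, max xᵢ), k + n).
Sample maximum = 22.4; prior scale x_m = 31.6 → posterior scale = max = 31.6.
Posterior shape = 2.1 + 9 = 11.1.
The Pareto density is decreasing on [x_m, ∞), so the mode is x_m = 31.6.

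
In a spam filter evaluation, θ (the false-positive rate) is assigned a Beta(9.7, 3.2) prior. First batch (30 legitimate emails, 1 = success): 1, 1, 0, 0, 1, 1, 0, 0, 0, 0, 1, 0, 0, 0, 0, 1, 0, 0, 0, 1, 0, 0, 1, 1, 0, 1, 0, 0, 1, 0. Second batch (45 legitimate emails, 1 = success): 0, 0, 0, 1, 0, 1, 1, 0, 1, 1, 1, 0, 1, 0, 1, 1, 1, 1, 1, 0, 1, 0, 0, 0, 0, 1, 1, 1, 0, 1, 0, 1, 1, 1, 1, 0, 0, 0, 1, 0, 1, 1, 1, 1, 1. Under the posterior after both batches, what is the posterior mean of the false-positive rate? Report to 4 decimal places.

0.5427

The Beta prior is conjugate to a Binomial/Bernoulli likelihood; the update adds successes to α and failures to β.
After batch 1: Beta(9.7+11, 3.2+19) = Beta(20.7, 22.2).
After batch 2: Beta(20.7+27, 22.2+18) = Beta(47.7, 40.2).
Posterior mean = α/(α+β) = 47.7/87.9 = 0.5427.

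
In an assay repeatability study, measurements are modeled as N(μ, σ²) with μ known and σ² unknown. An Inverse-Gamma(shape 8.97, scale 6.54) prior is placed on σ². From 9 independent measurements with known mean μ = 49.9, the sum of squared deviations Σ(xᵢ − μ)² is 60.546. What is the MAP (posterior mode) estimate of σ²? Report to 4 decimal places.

2.5441

With known mean μ and an Inverse-Gamma(α, β) prior on σ², the Normal likelihood is conjugate: posterior is Inv-Gamma(α + n/2, β + Σ(xᵢ−μ)²/2).
Posterior: Inv-Gamma(8.97 + 9/2, 6.54 + 60.546/2) = Inv-Gamma(13.47, 36.8130).
Mode = β/(α+1) = 36.8130/14.47 = 2.5441.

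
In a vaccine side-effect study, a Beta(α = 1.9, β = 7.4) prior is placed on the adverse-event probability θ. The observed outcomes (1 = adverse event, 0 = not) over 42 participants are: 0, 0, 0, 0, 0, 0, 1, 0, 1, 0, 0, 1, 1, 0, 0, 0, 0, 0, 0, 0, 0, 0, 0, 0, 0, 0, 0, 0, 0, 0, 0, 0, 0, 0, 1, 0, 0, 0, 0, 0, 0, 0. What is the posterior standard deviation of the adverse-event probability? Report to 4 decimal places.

The Beta prior is conjugate to a Binomial/Bernoulli likelihood; the update adds successes to α and failures to β.
Posterior: Beta(α+k, β+n−k) = Beta(1.9+5, 7.4+37) = Beta(6.9, 44.4).
Var = αβ/((α+β)²(α+β+1)) = 6.9·44.4/(51.3²·52.3) = 0.00222585; SD = √0.00222585 = 0.0472.

0.0472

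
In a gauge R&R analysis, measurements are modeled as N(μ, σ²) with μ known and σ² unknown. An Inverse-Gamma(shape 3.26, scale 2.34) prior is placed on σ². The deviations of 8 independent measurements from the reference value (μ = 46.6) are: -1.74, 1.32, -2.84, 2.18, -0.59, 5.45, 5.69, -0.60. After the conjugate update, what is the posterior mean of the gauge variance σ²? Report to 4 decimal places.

6.7935

With known mean μ and an Inverse-Gamma(α, β) prior on σ², the Normal likelihood is conjugate: posterior is Inv-Gamma(α + n/2, β + Σ(xᵢ−μ)²/2).
Σ(xᵢ−μ)² = (-1.74)² + (1.32)² + (-2.84)² + (2.18)² + (-0.59)² + (5.45)² + (5.69)² + (-0.60)² = 80.3747.
Posterior: Inv-Gamma(3.26 + 8/2, 2.34 + 80.3747/2) = Inv-Gamma(7.26, 42.52735).
E[σ²|data] = β/(α−1) = 42.52735/6.26 = 6.7935.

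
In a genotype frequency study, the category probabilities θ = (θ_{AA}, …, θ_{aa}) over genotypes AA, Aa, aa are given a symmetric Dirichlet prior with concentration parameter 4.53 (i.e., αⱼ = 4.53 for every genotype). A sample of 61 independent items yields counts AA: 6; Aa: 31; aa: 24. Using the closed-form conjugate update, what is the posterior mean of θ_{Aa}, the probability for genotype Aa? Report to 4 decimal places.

The Dirichlet prior is conjugate to the Multinomial likelihood: each posterior αⱼ = prior αⱼ + observed count nⱼ.
Posterior concentration: (10.53, 35.53, 28.53), total = 74.59.
E[θ_{Aa}|data] = α_{Aa}/Σα = 35.53/74.59 = 0.4763.

0.4763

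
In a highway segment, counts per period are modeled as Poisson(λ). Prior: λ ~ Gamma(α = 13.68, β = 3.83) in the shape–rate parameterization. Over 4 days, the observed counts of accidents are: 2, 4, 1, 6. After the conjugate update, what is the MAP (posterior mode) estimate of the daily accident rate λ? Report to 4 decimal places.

With a Gamma(shape α, rate β) prior, the Poisson likelihood is conjugate: the posterior is Gamma(α + ΣXᵢ, β + n).
Sum of counts S = 13 over n = 4 days.
Posterior: Gamma(α+S, β+n) = Gamma(13.68+13, 3.83+4) = Gamma(26.68, 7.83).
Mode of Gamma(α,β) for α≥1 is (α−1)/β = 25.68/7.83 = 3.2797.

3.2797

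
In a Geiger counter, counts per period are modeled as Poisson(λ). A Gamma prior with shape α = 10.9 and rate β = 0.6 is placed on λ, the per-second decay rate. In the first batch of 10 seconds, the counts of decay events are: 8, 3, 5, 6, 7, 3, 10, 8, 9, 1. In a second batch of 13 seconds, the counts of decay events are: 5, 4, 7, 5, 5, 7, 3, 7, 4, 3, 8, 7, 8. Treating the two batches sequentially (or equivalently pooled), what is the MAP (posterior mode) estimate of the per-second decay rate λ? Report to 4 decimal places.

With a Gamma(shape α, rate β) prior, the Poisson likelihood is conjugate: the posterior is Gamma(α + ΣXᵢ, β + n).
Batch 1: sum of counts S = 60 over n = 10 seconds.
After batch 1: Gamma(α+S, β+n) = Gamma(10.9+60, 0.6+10) = Gamma(70.9, 10.6).
Batch 2: sum of counts S = 73 over n = 13 seconds.
After batch 2: Gamma(α+S, β+n) = Gamma(70.9+73, 10.6+13) = Gamma(143.9, 23.6).
Mode of Gamma(α,β) for α≥1 is (α−1)/β = 142.9/23.6 = 6.0551.

6.0551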